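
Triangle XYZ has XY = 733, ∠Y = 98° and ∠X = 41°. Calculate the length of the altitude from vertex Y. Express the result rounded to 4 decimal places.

480.8913

The third angle is ∠Z = 180° − ∠X − ∠Y = 41.00°.
Law of sines: YZ = XY·sin X/sin Z ≈ 733.
Law of sines: ZX = XY·sin Y/sin Z ≈ 1106.4.
Area = ½·XY·YZ·sin Y ≈ 2.6603e+05.
The altitude from Y has length 2·area/ZX ≈ 480.89.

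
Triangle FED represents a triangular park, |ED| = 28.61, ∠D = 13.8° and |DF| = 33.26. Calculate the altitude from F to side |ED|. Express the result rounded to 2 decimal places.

7.93

By the law of cosines, |FE|² = |ED|² + |DF|² − 2·|ED|·|DF|·cos D = 76.558, so |FE| ≈ 8.7497.
Area = ½·|ED|·|DF|·sin D ≈ 113.49.
The altitude from F has length 2·area/|ED| ≈ 7.9336.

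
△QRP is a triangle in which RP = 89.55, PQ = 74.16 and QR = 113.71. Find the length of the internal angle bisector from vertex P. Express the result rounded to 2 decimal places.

t_P ≈ 58.63

By the law of cosines, cos P = (RP² + PQ² − QR²) / (2·RP·PQ) ≈ 0.04434, so ∠P ≈ 87.46°.
The bisector from P has length 2·RP·PQ·cos(∠P/2)/(RP+PQ) ≈ 58.627.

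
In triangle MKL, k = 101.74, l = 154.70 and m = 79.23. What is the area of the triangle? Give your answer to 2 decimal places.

area ≈ 3593.10

Semiperimeter s = (79.23 + 101.74 + 154.7)/2 = 167.83.
Heron's formula: area = √(167.83·88.605·66.095·13.135) ≈ 3593.1.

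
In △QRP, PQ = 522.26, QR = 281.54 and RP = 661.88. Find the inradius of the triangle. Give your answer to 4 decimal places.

r ≈ 95.9276

Semiperimeter s = (661.88 + 522.26 + 281.54)/2 = 732.84.
Heron's formula: area = √(732.84·70.96·210.58·451.3) ≈ 70300.
Inradius = area/s = 70300/732.84 ≈ 95.928.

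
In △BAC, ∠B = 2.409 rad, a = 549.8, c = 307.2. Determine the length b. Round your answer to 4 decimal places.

By the law of cosines, b² = a² + c² − 2·a·c·cos B = 6.4778e+05, so b ≈ 804.85.

804.8508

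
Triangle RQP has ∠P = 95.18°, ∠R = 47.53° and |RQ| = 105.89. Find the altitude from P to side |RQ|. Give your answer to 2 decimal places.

The third angle is ∠Q = 180° − ∠P − ∠R = 37.29°.
Law of sines: |QP| = |RQ|·sin R/sin P ≈ 78.428.
Law of sines: |PR| = |RQ|·sin Q/sin P ≈ 64.416.
Area = ½·|RQ|·|QP|·sin Q ≈ 2515.7.
The altitude from P has length 2·area/|RQ| ≈ 47.516.

h_P ≈ 47.52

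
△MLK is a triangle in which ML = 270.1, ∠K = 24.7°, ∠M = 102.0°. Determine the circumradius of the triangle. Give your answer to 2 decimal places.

The third angle is ∠L = 180° − ∠K − ∠M = 53.30°.
Law of sines: LK = ML·sin M/sin K ≈ 632.25.
Law of sines: KM = ML·sin L/sin K ≈ 518.25.
Circumradius = ML/(2 sin K) ≈ 323.19.

323.19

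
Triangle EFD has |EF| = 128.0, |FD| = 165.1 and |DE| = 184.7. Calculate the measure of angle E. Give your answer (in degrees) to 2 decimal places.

∠E ≈ 60.56°

By the law of cosines, cos E = (|DE|² + |EF|² − |FD|²) / (2·|DE|·|EF|) ≈ 0.49151, so ∠E ≈ 60.56°.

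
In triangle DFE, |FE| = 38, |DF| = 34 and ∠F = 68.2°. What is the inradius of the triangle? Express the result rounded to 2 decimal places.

By the law of cosines, |ED|² = |DF|² + |FE|² − 2·|DF|·|FE|·cos F = 1640.4, so |ED| ≈ 40.502.
Area = ½·|DF|·|FE|·sin F ≈ 599.8.
Semiperimeter s = (38+40.502+34)/2 = 56.251.
Inradius = area/s = 599.8/56.251 ≈ 10.663.

r ≈ 10.66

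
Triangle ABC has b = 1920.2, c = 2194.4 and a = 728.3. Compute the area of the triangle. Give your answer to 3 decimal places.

Semiperimeter s = (728.3 + 1920.2 + 2194.4)/2 = 2421.4.
Heron's formula: area = √(2421.4·1693.1·501.25·227.05) ≈ 6.8308e+05.

area ≈ 683082.904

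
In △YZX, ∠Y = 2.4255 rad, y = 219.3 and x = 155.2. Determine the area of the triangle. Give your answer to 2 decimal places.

area ≈ 3928.44

Law of sines: sin X = x·sin Y/y ≈ 0.46457.
Since y ≥ x, only the acute value applies: ∠X ≈ 0.4831 rad.
Then ∠Z = π − ∠Y − ∠X ≈ 0.2329 rad.
Law of sines gives z = y·sin Z/sin Y ≈ 77.119.
Area = ½·y·x·sin Z ≈ 3928.4.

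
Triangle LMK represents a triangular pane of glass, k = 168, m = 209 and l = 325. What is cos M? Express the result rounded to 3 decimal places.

cos M ≈ 0.826

By the law of cosines, cos M = (k² + l² − m²) / (2·k·l) ≈ 0.82571, so ∠M ≈ 0.599 rad.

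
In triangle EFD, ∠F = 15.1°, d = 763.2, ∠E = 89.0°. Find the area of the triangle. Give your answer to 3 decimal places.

area ≈ 78213.441

The third angle is ∠D = 180° − ∠E − ∠F = 75.90°.
Law of sines: e = d·sin E/sin D ≈ 786.79.
Law of sines: f = d·sin F/sin D ≈ 204.99.
Area = ½·d·e·sin F ≈ 78213.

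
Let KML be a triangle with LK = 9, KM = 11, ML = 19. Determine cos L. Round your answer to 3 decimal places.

cos L ≈ 0.939

By the law of cosines, cos L = (ML² + LK² − KM²) / (2·ML·LK) ≈ 0.93860, so ∠L ≈ 20.18°.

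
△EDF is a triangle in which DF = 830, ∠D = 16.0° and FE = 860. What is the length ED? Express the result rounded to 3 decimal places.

1626.859

Law of sines: sin E = DF·sin D/FE ≈ 0.26602.
Since FE ≥ DF, only the acute value applies: ∠E ≈ 15.43°.
Then ∠F = 180° − ∠D − ∠E ≈ 148.57°.
Law of sines gives ED = FE·sin F/sin D ≈ 1626.9.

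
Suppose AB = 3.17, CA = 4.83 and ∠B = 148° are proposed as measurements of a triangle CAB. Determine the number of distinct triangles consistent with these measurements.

1

AB·sin B = 3.17·sin(148°) ≈ 1.68.
Since ∠B is not acute, a triangle exists only if CA > AB; here CA > AB, so there is exactly one triangle.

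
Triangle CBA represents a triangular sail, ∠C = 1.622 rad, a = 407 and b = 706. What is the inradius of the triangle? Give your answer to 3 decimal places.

147.482

By the law of cosines, c² = b² + a² − 2·b·a·cos C = 6.935e+05, so c ≈ 832.77.
Area = ½·b·a·sin C ≈ 1.4348e+05.
Semiperimeter s = (832.77+706+407)/2 = 972.88.
Inradius = area/s = 1.4348e+05/972.88 ≈ 147.48.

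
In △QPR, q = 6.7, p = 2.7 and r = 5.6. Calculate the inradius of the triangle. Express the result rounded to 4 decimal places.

0.9863

Semiperimeter s = (6.7 + 2.7 + 5.6)/2 = 7.5.
Heron's formula: area = √(7.5·0.8·4.8·1.9) ≈ 7.3973.
Inradius = area/s = 7.3973/7.5 ≈ 0.98631.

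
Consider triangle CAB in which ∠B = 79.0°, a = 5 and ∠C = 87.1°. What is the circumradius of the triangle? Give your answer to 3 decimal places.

R ≈ 10.407

The third angle is ∠A = 180° − ∠B − ∠C = 13.90°.
Law of sines: c = a·sin C/sin A ≈ 20.787.
Law of sines: b = a·sin B/sin A ≈ 20.431.
Circumradius = a/(2 sin A) ≈ 10.407.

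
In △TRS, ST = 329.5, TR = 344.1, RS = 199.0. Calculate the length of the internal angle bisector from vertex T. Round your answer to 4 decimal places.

By the law of cosines, cos T = (ST² + TR² − RS²) / (2·ST·TR) ≈ 0.82630, so ∠T ≈ 34.28°.
The bisector from T has length 2·ST·TR·cos(∠T/2)/(ST+TR) ≈ 321.69.

t_T ≈ 321.6914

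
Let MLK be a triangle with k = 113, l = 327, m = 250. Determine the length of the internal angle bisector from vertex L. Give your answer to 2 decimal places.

By the law of cosines, cos L = (k² + m² − l²) / (2·k·m) ≈ -0.56035, so ∠L ≈ 124.08°.
The bisector from L has length 2·k·m·cos(∠L/2)/(k+m) ≈ 72.976.

72.98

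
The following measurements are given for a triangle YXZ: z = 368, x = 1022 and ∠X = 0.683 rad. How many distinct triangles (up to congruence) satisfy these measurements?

z·sin X = 368·sin(0.683 rad) ≈ 232.3.
Since x ≥ z, exactly one triangle exists.

1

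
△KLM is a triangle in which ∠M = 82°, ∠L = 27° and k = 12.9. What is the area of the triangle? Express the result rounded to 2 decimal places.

area ≈ 39.56

The third angle is ∠K = 180° − ∠L − ∠M = 71.00°.
Law of sines: l = k·sin L/sin K ≈ 6.1939.
Law of sines: m = k·sin M/sin K ≈ 13.511.
Area = ½·k·l·sin M ≈ 39.562.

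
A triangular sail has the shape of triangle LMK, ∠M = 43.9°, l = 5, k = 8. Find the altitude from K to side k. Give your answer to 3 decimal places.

3.467

By the law of cosines, m² = k² + l² − 2·k·l·cos M = 31.356, so m ≈ 5.5996.
Area = ½·k·l·sin M ≈ 13.868.
The altitude from K has length 2·area/k ≈ 3.467.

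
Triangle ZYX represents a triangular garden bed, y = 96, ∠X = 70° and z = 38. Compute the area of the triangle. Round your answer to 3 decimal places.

area ≈ 1713.999

Area = ½·z·y·sin X ≈ 1714.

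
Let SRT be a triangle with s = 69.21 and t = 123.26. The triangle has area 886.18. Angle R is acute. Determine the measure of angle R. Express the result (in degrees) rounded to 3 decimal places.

∠R ≈ 11.991°

From area = ½·t·s·sin R, we get sin R = 2·area/(t·s) ≈ 0.20776.
Taking the acute solution, ∠R ≈ 11.99°.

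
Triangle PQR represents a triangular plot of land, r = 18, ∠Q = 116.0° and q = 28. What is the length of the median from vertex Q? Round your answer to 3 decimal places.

8.828

Law of sines: sin R = r·sin Q/q ≈ 0.57780.
Since q ≥ r, only the acute value applies: ∠R ≈ 35.30°.
Then ∠P = 180° − ∠Q − ∠R ≈ 28.70°.
Law of sines gives p = q·sin P/sin Q ≈ 14.962.
Median from Q: ½√(2·r² + 2·p² − q²) ≈ 8.8282.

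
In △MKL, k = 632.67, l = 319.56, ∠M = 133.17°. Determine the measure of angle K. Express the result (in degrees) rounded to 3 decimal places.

By the law of cosines, m² = k² + l² − 2·k·l·cos M = 7.7903e+05, so m ≈ 882.63.
Law of cosines again: cos K = (l² + m² − k²)/(2·l·m) ≈ 0.85247, so ∠K ≈ 31.52°.

∠K ≈ 31.519°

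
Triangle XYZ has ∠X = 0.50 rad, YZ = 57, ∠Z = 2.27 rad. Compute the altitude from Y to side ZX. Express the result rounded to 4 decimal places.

h_Y ≈ 43.6252

The third angle is ∠Y = π − ∠Z − ∠X = 0.372 rad.
Law of sines: ZX = YZ·sin Y/sin X ≈ 43.17.
Law of sines: XY = YZ·sin Z/sin X ≈ 90.995.
Area = ½·YZ·ZX·sin Z ≈ 941.65.
The altitude from Y has length 2·area/ZX ≈ 43.625.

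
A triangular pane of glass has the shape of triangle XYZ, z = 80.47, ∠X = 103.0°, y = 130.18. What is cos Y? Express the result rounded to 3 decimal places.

By the law of cosines, x² = y² + z² − 2·y·z·cos X = 28135, so x ≈ 167.74.
Law of cosines again: cos Y = (z² + x² − y²)/(2·z·x) ≈ 0.65433, so ∠Y ≈ 49.13°.

cos Y ≈ 0.654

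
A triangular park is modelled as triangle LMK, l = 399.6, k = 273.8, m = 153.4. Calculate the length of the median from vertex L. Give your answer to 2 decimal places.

Median from L: ½√(2·m² + 2·k² − l²) ≈ 96.587.

96.59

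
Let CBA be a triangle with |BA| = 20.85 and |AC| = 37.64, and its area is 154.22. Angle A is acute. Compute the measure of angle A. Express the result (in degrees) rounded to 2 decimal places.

∠A ≈ 23.14°

From area = ½·|BA|·|AC|·sin A, we get sin A = 2·area/(|BA|·|AC|) ≈ 0.39302.
Taking the acute solution, ∠A ≈ 23.14°.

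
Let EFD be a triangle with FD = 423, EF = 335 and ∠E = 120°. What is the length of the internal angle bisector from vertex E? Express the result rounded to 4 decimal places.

Law of sines: sin D = EF·sin E/FD ≈ 0.68586.
Since FD ≥ EF, only the acute value applies: ∠D ≈ 43.30°.
Then ∠F = 180° − ∠E − ∠D ≈ 16.70°.
Law of sines gives DE = FD·sin F/sin E ≈ 140.33.
The bisector from E has length 2·DE·EF·cos(∠E/2)/(DE+EF) ≈ 98.902.

t_E ≈ 98.9016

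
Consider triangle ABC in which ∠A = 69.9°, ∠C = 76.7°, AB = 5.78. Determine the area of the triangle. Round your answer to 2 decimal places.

8.87

The third angle is ∠B = 180° − ∠C − ∠A = 33.40°.
Law of sines: BC = AB·sin A/sin C ≈ 5.5776.
Law of sines: CA = AB·sin B/sin C ≈ 3.2695.
Area = ½·AB·BC·sin B ≈ 8.8733.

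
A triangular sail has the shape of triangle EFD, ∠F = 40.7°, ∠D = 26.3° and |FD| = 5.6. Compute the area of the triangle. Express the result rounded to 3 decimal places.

The third angle is ∠E = 180° − ∠F − ∠D = 113.00°.
Law of sines: |DE| = |FD|·sin F/sin E ≈ 3.9671.
Law of sines: |EF| = |FD|·sin D/sin E ≈ 2.6955.
Area = ½·|FD|·|DE|·sin D ≈ 4.9216.

4.922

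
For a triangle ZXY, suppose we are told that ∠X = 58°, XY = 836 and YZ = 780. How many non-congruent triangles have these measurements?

2

XY·sin X = 836·sin(58°) ≈ 709.
Since XY sin X < YZ < XY (709 < 780 < 836), two triangles exist.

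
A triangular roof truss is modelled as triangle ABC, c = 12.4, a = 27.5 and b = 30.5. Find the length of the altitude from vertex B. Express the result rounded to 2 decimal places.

Semiperimeter s = (27.5 + 30.5 + 12.4)/2 = 35.2.
Heron's formula: area = √(35.2·7.7·4.7·22.8) ≈ 170.42.
The altitude from B has length 2·area/b ≈ 11.175.

h_B ≈ 11.18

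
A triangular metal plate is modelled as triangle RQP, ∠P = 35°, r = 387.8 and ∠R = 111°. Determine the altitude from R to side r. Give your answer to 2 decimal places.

The third angle is ∠Q = 180° − ∠P − ∠R = 34.00°.
Law of sines: q = r·sin Q/sin R ≈ 232.28.
Law of sines: p = r·sin P/sin R ≈ 238.26.
Area = ½·r·q·sin P ≈ 25834.
The altitude from R has length 2·area/r ≈ 133.23.

h_R ≈ 133.23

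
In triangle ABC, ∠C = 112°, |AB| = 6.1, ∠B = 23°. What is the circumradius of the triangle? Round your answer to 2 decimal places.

The third angle is ∠A = 180° − ∠B − ∠C = 45.00°.
Law of sines: |BC| = |AB|·sin A/sin C ≈ 4.6521.
Law of sines: |CA| = |AB|·sin B/sin C ≈ 2.5706.
Circumradius = |AB|/(2 sin C) ≈ 3.2895.

3.29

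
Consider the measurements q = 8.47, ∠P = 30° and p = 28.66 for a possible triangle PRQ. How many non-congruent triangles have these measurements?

q·sin P = 8.47·sin(30°) ≈ 4.235.
Since p ≥ q, exactly one triangle exists.

1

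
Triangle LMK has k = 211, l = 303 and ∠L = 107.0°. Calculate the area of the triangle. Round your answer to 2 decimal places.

Law of sines: sin K = k·sin L/l ≈ 0.66594.
Since l ≥ k, only the acute value applies: ∠K ≈ 41.75°.
Then ∠M = 180° − ∠L − ∠K ≈ 31.25°.
Law of sines gives m = l·sin M/sin L ≈ 164.35.
Area = ½·l·k·sin M ≈ 16581.

16581.17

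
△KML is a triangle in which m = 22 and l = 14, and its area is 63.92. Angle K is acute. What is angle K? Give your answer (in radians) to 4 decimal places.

From area = ½·m·l·sin K, we get sin K = 2·area/(m·l) ≈ 0.41506.
Taking the acute solution, ∠K ≈ 0.4280 rad.

0.4280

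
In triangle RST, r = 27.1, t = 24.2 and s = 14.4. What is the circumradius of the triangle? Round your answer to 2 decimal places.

13.60

By the law of cosines, cos R = (s² + t² − r²) / (2·s·t) ≈ 0.08407, so ∠R ≈ 85.18°.
Circumradius = r/(2 sin R) ≈ 13.598.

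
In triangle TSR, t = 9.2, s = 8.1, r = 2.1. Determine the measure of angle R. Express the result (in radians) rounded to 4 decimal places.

By the law of cosines, cos R = (t² + s² − r²) / (2·t·s) ≈ 0.97853, so ∠R ≈ 0.208 rad.

∠R ≈ 0.2076 rad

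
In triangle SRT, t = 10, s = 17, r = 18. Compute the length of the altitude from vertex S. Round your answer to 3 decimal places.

9.816

Semiperimeter p = (17 + 18 + 10)/2 = 22.5.
Heron's formula: area = √(22.5·5.5·4.5·12.5) ≈ 83.432.
The altitude from S has length 2·area/s ≈ 9.8156.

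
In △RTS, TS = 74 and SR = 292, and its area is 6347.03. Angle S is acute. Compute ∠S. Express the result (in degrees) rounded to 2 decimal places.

35.98

From area = ½·TS·SR·sin S, we get sin S = 2·area/(TS·SR) ≈ 0.58747.
Taking the acute solution, ∠S ≈ 35.98°.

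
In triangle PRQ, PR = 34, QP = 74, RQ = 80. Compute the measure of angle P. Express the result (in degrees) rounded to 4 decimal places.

87.3574

By the law of cosines, cos P = (QP² + PR² − RQ²) / (2·QP·PR) ≈ 0.04610, so ∠P ≈ 87.36°.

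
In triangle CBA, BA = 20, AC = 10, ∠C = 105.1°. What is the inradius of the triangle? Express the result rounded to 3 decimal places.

Law of sines: sin B = AC·sin C/BA ≈ 0.48274.
Since BA ≥ AC, only the acute value applies: ∠B ≈ 28.86°.
Then ∠A = 180° − ∠C − ∠B ≈ 46.04°.
Law of sines gives CB = BA·sin A/sin C ≈ 14.91.
Area = ½·BA·AC·sin A ≈ 71.977.
Semiperimeter s = (20+10+14.91)/2 = 22.455.
Inradius = area/s = 71.977/22.455 ≈ 3.2054.

r ≈ 3.205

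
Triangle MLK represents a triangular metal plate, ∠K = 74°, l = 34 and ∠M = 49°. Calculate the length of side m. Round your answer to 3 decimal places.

30.596

The third angle is ∠L = 180° − ∠K − ∠M = 57.00°.
Law of sines: m = l·sin M/sin L ≈ 30.596.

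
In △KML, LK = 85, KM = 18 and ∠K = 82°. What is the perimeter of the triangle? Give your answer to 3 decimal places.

By the law of cosines, ML² = LK² + KM² − 2·LK·KM·cos K = 7123.1, so ML ≈ 84.399.
Semiperimeter s = (84.399+85+18)/2 = 93.699.
Perimeter = 84.399 + 85 + 18 = 187.4.

187.399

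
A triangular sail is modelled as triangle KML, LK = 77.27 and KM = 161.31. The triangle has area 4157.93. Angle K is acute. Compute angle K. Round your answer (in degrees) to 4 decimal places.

From area = ½·LK·KM·sin K, we get sin K = 2·area/(LK·KM) ≈ 0.66717.
Taking the acute solution, ∠K ≈ 41.85°.

∠K ≈ 41.8488°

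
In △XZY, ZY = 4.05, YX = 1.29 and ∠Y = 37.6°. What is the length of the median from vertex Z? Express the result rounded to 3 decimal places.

m_Z ≈ 3.561

By the law of cosines, XZ² = ZY² + YX² − 2·ZY·YX·cos Y = 9.788, so XZ ≈ 3.1286.
Median from Z: ½√(2·XZ² + 2·ZY² − YX²) ≈ 3.5608.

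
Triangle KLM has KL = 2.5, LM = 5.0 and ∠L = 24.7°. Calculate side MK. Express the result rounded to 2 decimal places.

2.92

By the law of cosines, MK² = KL² + LM² − 2·KL·LM·cos L = 8.5373, so MK ≈ 2.9219.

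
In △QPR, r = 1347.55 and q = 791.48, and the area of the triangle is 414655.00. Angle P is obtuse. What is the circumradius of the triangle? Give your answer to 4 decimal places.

From area = ½·r·q·sin P, we get sin P = 2·area/(r·q) ≈ 0.77756.
Taking the obtuse solution, ∠P ≈ 128.96°.
Law of cosines then gives p ≈ 1945.2.
Circumradius = p/(2 sin P) ≈ 1250.8.

1250.8182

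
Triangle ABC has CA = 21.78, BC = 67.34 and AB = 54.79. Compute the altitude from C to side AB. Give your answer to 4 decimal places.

Semiperimeter s = (67.34 + 21.78 + 54.79)/2 = 71.955.
Heron's formula: area = √(71.955·4.615·50.175·17.165) ≈ 534.79.
The altitude from C has length 2·area/AB ≈ 19.521.

19.5214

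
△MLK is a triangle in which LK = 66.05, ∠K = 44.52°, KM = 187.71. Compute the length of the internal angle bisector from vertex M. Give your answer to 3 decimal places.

By the law of cosines, ML² = LK² + KM² − 2·LK·KM·cos K = 21918, so ML ≈ 148.05.
Law of cosines again: cos M = (KM² + ML² − LK²)/(2·KM·ML) ≈ 0.94981, so ∠M ≈ 18.23°.
The bisector from M has length 2·KM·ML·cos(∠M/2)/(KM+ML) ≈ 163.45.

163.445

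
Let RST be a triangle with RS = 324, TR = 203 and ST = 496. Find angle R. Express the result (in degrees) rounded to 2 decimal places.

By the law of cosines, cos R = (TR² + RS² − ST²) / (2·TR·RS) ≈ -0.75892, so ∠R ≈ 139.37°.

139.37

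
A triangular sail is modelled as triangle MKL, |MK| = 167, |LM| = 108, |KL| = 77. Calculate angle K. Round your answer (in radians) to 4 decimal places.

∠K ≈ 0.5327 rad

By the law of cosines, cos K = (|MK|² + |KL|² − |LM|²) / (2·|MK|·|KL|) ≈ 0.86142, so ∠K ≈ 0.5327 rad.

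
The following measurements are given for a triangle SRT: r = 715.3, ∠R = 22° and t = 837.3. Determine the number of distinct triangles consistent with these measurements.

t·sin R = 837.3·sin(22°) ≈ 313.7.
Since t sin R < r < t (313.7 < 715.3 < 837.3), two triangles exist.

2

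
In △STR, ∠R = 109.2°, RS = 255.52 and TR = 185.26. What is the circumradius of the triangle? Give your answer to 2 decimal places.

191.44

By the law of cosines, ST² = TR² + RS² − 2·TR·RS·cos R = 1.3075e+05, so ST ≈ 361.59.
Area = ½·TR·RS·sin R ≈ 22352.
Circumradius = ST/(2 sin R) ≈ 191.44.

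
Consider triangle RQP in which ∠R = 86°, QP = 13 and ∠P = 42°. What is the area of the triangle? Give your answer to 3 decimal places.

The third angle is ∠Q = 180° − ∠P − ∠R = 52.00°.
Law of sines: PR = QP·sin Q/sin R ≈ 10.269.
Law of sines: RQ = QP·sin P/sin R ≈ 8.7199.
Area = ½·QP·PR·sin P ≈ 44.664.

area ≈ 44.664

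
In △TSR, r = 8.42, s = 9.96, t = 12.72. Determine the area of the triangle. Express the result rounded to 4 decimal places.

area ≈ 41.8802

Semiperimeter p = (12.72 + 9.96 + 8.42)/2 = 15.55.
Heron's formula: area = √(15.55·2.83·5.59·7.13) ≈ 41.88.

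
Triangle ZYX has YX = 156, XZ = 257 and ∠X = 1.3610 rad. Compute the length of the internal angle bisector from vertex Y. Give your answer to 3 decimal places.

164.435

By the law of cosines, ZY² = YX² + XZ² − 2·YX·XZ·cos X = 73686, so ZY ≈ 271.45.
Law of cosines again: cos Y = (ZY² + YX² − XZ²)/(2·ZY·YX) ≈ 0.37752, so ∠Y ≈ 1.1837 rad.
The bisector from Y has length 2·ZY·YX·cos(∠Y/2)/(ZY+YX) ≈ 164.43.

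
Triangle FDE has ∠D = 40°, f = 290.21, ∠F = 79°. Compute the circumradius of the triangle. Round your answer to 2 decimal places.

The third angle is ∠E = 180° − ∠F − ∠D = 61.00°.
Law of sines: d = f·sin D/sin F ≈ 190.03.
Law of sines: e = f·sin E/sin F ≈ 258.57.
Circumradius = f/(2 sin F) ≈ 147.82.

147.82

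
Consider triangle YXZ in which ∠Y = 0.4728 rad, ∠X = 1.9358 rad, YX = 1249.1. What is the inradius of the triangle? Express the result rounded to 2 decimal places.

r ≈ 258.11

The third angle is ∠Z = π − ∠Y − ∠X = 0.7330 rad.
Law of sines: XZ = YX·sin Y/sin Z ≈ 850.13.
Law of sines: ZY = YX·sin X/sin Z ≈ 1743.9.
Area = ½·YX·XZ·sin X ≈ 4.9597e+05.
Semiperimeter s = (850.13+1743.9+1249.1)/2 = 1921.5.
Inradius = area/s = 4.9597e+05/1921.5 ≈ 258.11.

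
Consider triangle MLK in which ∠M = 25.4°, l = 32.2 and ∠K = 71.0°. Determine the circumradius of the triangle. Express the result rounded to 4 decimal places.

The third angle is ∠L = 180° − ∠K − ∠M = 83.60°.
Law of sines: m = l·sin M/sin L ≈ 13.898.
Law of sines: k = l·sin K/sin L ≈ 30.637.
Circumradius = l/(2 sin L) ≈ 16.201.

16.2010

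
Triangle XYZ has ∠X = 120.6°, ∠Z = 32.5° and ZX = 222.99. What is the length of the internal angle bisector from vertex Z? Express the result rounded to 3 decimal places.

280.646

The third angle is ∠Y = 180° − ∠Z − ∠X = 26.90°.
Law of sines: YZ = ZX·sin X/sin Y ≈ 424.23.
Law of sines: XY = ZX·sin Z/sin Y ≈ 264.82.
The bisector from Z has length 2·YZ·ZX·cos(∠Z/2)/(YZ+ZX) ≈ 280.65.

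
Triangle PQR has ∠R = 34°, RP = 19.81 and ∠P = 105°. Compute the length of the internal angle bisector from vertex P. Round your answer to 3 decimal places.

t_P ≈ 11.098

The third angle is ∠Q = 180° − ∠R − ∠P = 41.00°.
Law of sines: QR = RP·sin P/sin Q ≈ 29.167.
Law of sines: PQ = RP·sin R/sin Q ≈ 16.885.
The bisector from P has length 2·RP·PQ·cos(∠P/2)/(RP+PQ) ≈ 11.098.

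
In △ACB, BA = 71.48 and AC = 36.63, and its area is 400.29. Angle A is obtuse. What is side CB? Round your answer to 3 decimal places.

106.944

From area = ½·BA·AC·sin A, we get sin A = 2·area/(BA·AC) ≈ 0.30576.
Taking the obtuse solution, ∠A ≈ 162.20°.
Law of cosines then gives CB ≈ 106.94.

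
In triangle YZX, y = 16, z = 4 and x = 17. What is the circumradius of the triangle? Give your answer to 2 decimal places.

By the law of cosines, cos Y = (z² + x² − y²) / (2·z·x) ≈ 0.36029, so ∠Y ≈ 68.88°.
Circumradius = y/(2 sin Y) ≈ 8.576.

8.58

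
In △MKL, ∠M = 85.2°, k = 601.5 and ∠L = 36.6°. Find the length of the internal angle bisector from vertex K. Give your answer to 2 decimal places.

t_K ≈ 461.37

The third angle is ∠K = 180° − ∠L − ∠M = 58.20°.
Law of sines: m = k·sin M/sin K ≈ 705.25.
Law of sines: l = k·sin L/sin K ≈ 421.97.
The bisector from K has length 2·l·m·cos(∠K/2)/(l+m) ≈ 461.37.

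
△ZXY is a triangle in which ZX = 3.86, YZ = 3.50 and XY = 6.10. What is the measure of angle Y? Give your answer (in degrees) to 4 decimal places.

By the law of cosines, cos Y = (XY² + YZ² − ZX²) / (2·XY·YZ) ≈ 0.80938, so ∠Y ≈ 35.96°.

∠Y ≈ 35.9649°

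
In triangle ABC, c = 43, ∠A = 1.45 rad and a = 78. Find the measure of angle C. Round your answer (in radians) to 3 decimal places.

Law of sines: sin C = c·sin A/a ≈ 0.54726.
Since a ≥ c, only the acute value applies: ∠C ≈ 0.579 rad.
Then ∠B = π − ∠A − ∠C ≈ 1.112 rad.

∠C ≈ 0.579 rad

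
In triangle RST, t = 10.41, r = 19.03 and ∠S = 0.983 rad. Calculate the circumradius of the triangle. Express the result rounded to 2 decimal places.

9.52

By the law of cosines, s² = t² + r² − 2·t·r·cos S = 250.8, so s ≈ 15.837.
Area = ½·t·r·sin S ≈ 82.427.
Circumradius = s/(2 sin S) ≈ 9.5154.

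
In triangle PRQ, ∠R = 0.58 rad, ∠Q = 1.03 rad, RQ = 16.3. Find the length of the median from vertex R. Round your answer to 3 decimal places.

14.514

The third angle is ∠P = π − ∠R − ∠Q = 1.532 rad.
Law of sines: QP = RQ·sin R/sin P ≈ 8.9397.
Law of sines: PR = RQ·sin Q/sin P ≈ 13.985.
Median from R: ½√(2·PR² + 2·RQ² − QP²) ≈ 14.514.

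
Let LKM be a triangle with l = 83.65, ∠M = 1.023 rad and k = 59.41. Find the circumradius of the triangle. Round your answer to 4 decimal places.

R ≈ 42.8422

By the law of cosines, m² = l² + k² − 2·l·k·cos M = 5350.4, so m ≈ 73.147.
Area = ½·l·k·sin M ≈ 2121.2.
Circumradius = m/(2 sin M) ≈ 42.842.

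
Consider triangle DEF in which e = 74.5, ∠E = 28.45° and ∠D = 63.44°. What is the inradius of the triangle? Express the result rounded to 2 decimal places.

The third angle is ∠F = 180° − ∠D − ∠E = 88.11°.
Law of sines: d = e·sin D/sin E ≈ 139.88.
Law of sines: f = e·sin F/sin E ≈ 156.3.
Area = ½·e·d·sin F ≈ 5207.7.
Semiperimeter s = (139.88+74.5+156.3)/2 = 185.34.
Inradius = area/s = 5207.7/185.34 ≈ 28.098.

28.10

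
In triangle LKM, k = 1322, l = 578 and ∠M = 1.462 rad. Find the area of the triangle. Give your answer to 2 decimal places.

379799.09

Area = ½·l·k·sin M ≈ 3.798e+05.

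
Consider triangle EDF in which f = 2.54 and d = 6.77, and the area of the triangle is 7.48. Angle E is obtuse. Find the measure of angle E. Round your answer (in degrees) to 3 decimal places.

From area = ½·d·f·sin E, we get sin E = 2·area/(d·f) ≈ 0.86998.
Taking the obtuse solution, ∠E ≈ 119.54°.

∠E ≈ 119.544°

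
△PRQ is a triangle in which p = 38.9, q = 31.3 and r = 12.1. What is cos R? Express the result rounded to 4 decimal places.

0.9636

By the law of cosines, cos R = (q² + p² − r²) / (2·q·p) ≈ 0.96360, so ∠R ≈ 15.51°.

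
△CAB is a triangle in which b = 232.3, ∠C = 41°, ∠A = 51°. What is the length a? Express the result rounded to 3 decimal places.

The third angle is ∠B = 180° − ∠C − ∠A = 88.00°.
Law of sines: a = b·sin A/sin B ≈ 180.64.

180.641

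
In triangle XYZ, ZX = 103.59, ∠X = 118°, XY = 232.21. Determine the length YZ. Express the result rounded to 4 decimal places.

295.3613

By the law of cosines, YZ² = ZX² + XY² − 2·ZX·XY·cos X = 87238, so YZ ≈ 295.36.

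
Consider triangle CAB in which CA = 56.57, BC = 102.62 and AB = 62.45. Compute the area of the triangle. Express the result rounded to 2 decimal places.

Semiperimeter s = (62.45 + 102.62 + 56.57)/2 = 110.82.
Heron's formula: area = √(110.82·48.37·8.2·54.25) ≈ 1544.2.

1544.20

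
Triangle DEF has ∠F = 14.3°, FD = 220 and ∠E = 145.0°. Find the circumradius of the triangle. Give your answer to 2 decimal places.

191.78

The third angle is ∠D = 180° − ∠E − ∠F = 20.70°.
Law of sines: EF = FD·sin D/sin E ≈ 135.58.
Law of sines: DE = FD·sin F/sin E ≈ 94.739.
Circumradius = FD/(2 sin E) ≈ 191.78.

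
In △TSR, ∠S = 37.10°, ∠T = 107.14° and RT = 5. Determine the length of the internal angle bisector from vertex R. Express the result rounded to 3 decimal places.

5.834

The third angle is ∠R = 180° − ∠T − ∠S = 35.76°.
Law of sines: SR = RT·sin T/sin S ≈ 7.9209.
Law of sines: TS = RT·sin R/sin S ≈ 4.844.
The bisector from R has length 2·SR·RT·cos(∠R/2)/(SR+RT) ≈ 5.8342.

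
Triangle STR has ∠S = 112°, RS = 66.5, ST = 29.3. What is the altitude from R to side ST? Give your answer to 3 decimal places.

By the law of cosines, TR² = RS² + ST² − 2·RS·ST·cos S = 6740.5, so TR ≈ 82.101.
Area = ½·RS·ST·sin S ≈ 903.29.
The altitude from R has length 2·area/ST ≈ 61.658.

h_R ≈ 61.658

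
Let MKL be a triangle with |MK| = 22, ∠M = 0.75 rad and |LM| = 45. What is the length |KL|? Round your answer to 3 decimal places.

By the law of cosines, |KL|² = |LM|² + |MK|² − 2·|LM|·|MK|·cos M = 1060.3, so |KL| ≈ 32.562.

32.562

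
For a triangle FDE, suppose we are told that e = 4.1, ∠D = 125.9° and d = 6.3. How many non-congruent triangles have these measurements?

e·sin D = 4.1·sin(125.9°) ≈ 3.321.
Since ∠D is not acute, a triangle exists only if d > e; here d > e, so there is exactly one triangle.

1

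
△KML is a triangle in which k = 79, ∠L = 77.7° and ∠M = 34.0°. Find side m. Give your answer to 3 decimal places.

47.546

The third angle is ∠K = 180° − ∠M − ∠L = 68.30°.
Law of sines: m = k·sin M/sin K ≈ 47.546.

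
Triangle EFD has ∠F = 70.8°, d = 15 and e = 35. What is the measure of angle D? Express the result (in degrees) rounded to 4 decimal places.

25.2268

By the law of cosines, f² = d² + e² − 2·d·e·cos F = 1104.7, so f ≈ 33.237.
Law of cosines again: cos D = (e² + f² − d²)/(2·e·f) ≈ 0.90463, so ∠D ≈ 25.23°.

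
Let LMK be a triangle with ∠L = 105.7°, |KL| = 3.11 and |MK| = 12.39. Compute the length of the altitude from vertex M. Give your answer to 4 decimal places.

h_M ≈ 10.7641

Law of sines: sin M = |KL|·sin L/|MK| ≈ 0.24164.
Since |MK| ≥ |KL|, only the acute value applies: ∠M ≈ 13.98°.
Then ∠K = 180° − ∠L − ∠M ≈ 60.32°.
Law of sines gives |LM| = |MK|·sin K/sin L ≈ 11.181.
Area = ½·|MK|·|KL|·sin K ≈ 16.738.
The altitude from M has length 2·area/|KL| ≈ 10.764.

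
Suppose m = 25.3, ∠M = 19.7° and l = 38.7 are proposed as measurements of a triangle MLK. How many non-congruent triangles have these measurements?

2

l·sin M = 38.7·sin(19.7°) ≈ 13.05.
Since l sin M < m < l (13.05 < 25.3 < 38.7), two triangles exist.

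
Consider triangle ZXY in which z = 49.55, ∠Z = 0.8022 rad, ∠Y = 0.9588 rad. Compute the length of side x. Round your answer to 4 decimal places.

67.6830

The third angle is ∠X = π − ∠Y − ∠Z = 1.3806 rad.
Law of sines: x = z·sin X/sin Z ≈ 67.683.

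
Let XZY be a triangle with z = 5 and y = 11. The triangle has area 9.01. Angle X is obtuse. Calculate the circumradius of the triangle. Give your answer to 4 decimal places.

From area = ½·z·y·sin X, we get sin X = 2·area/(z·y) ≈ 0.32764.
Taking the obtuse solution, ∠X ≈ 160.87°.
Law of cosines then gives x ≈ 15.809.
Circumradius = x/(2 sin X) ≈ 24.126.

24.1260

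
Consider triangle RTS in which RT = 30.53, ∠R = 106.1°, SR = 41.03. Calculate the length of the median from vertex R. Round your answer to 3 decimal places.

m_R ≈ 21.913

By the law of cosines, TS² = SR² + RT² − 2·SR·RT·cos R = 3310.3, so TS ≈ 57.535.
Median from R: ½√(2·SR² + 2·RT² − TS²) ≈ 21.913.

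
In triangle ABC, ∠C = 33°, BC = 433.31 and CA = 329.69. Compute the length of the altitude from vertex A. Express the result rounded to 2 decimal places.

By the law of cosines, AB² = BC² + CA² − 2·BC·CA·cos C = 56831, so AB ≈ 238.39.
Area = ½·BC·CA·sin C ≈ 38903.
The altitude from A has length 2·area/BC ≈ 179.56.

h_A ≈ 179.56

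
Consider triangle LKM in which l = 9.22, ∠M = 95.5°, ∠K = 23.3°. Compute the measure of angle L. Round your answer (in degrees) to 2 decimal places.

61.20

The third angle is ∠L = 180° − ∠K − ∠M = 61.20°.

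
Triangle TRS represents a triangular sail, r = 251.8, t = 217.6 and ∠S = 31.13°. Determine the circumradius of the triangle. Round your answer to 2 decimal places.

By the law of cosines, s² = t² + r² − 2·t·r·cos S = 16950, so s ≈ 130.19.
Area = ½·t·r·sin S ≈ 14163.
Circumradius = s/(2 sin S) ≈ 125.92.

125.92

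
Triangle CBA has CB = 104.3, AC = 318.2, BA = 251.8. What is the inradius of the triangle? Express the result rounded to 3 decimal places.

Semiperimeter s = (251.8 + 318.2 + 104.3)/2 = 337.15.
Heron's formula: area = √(337.15·85.35·18.95·232.85) ≈ 11268.
Inradius = area/s = 11268/337.15 ≈ 33.422.

r ≈ 33.422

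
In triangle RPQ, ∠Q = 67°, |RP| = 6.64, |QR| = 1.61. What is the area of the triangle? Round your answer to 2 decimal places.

5.26

Law of sines: sin P = |QR|·sin Q/|RP| ≈ 0.22319.
Since |RP| ≥ |QR|, only the acute value applies: ∠P ≈ 12.90°.
Then ∠R = 180° − ∠Q − ∠P ≈ 100.10°.
Law of sines gives |PQ| = |RP|·sin R/sin Q ≈ 7.1016.
Area = ½·|RP|·|QR|·sin R ≈ 5.2623.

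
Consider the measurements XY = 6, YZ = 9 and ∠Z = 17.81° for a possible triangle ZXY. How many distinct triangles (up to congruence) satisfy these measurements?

YZ·sin Z = 9·sin(17.81°) ≈ 2.753.
Since YZ sin Z < XY < YZ (2.753 < 6 < 9), two triangles exist.

2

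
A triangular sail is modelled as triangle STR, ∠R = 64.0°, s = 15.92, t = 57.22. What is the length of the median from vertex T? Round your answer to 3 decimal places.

25.935

By the law of cosines, r² = s² + t² − 2·s·t·cos R = 2728.9, so r ≈ 52.239.
Median from T: ½√(2·r² + 2·s² − t²) ≈ 25.935.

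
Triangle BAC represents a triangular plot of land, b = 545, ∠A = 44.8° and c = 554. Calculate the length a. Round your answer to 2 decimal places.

By the law of cosines, a² = c² + b² − 2·c·b·cos A = 1.7546e+05, so a ≈ 418.88.

418.88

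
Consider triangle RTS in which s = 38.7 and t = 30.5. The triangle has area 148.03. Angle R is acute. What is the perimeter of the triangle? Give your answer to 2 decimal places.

perimeter ≈ 81.15

From area = ½·t·s·sin R, we get sin R = 2·area/(t·s) ≈ 0.25082.
Taking the acute solution, ∠R ≈ 14.53°.
Law of cosines then gives r ≈ 11.946.
Perimeter = 11.946 + 30.5 + 38.7 = 81.146.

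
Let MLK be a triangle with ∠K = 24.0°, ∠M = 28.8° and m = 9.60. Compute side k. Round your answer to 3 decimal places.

The third angle is ∠L = 180° − ∠K − ∠M = 127.20°.
Law of sines: k = m·sin K/sin M ≈ 8.1051.

8.105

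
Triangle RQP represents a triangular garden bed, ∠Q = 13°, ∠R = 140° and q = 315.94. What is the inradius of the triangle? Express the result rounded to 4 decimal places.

69.7552

The third angle is ∠P = 180° − ∠R − ∠Q = 27.00°.
Law of sines: r = q·sin R/sin Q ≈ 902.78.
Law of sines: p = q·sin P/sin Q ≈ 637.62.
Area = ½·q·r·sin P ≈ 64745.
Semiperimeter s = (902.78+315.94+637.62)/2 = 928.17.
Inradius = area/s = 64745/928.17 ≈ 69.755.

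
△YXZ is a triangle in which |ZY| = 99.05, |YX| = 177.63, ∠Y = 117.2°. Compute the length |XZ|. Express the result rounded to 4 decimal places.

By the law of cosines, |XZ|² = |ZY|² + |YX|² − 2·|ZY|·|YX|·cos Y = 57448, so |XZ| ≈ 239.68.

239.6829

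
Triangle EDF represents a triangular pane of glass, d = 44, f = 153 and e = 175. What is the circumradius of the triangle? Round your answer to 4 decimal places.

R ≈ 95.1192

By the law of cosines, cos E = (d² + f² − e²) / (2·d·f) ≈ -0.39216, so ∠E ≈ 113.09°.
Circumradius = e/(2 sin E) ≈ 95.119.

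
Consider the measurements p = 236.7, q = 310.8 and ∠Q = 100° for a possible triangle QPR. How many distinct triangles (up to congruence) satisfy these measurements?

p·sin Q = 236.7·sin(100°) ≈ 233.1.
Since ∠Q is not acute, a triangle exists only if q > p; here q > p, so there is exactly one triangle.

1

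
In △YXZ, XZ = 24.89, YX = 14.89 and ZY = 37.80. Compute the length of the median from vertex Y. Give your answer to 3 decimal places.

Median from Y: ½√(2·ZY² + 2·YX² − XZ²) ≈ 25.892.

m_Y ≈ 25.892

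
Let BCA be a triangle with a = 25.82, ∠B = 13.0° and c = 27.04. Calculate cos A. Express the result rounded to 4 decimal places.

cos A ≈ 0.3082

By the law of cosines, b² = c² + a² − 2·c·a·cos B = 37.277, so b ≈ 6.1055.
Law of cosines again: cos A = (b² + c² − a²)/(2·b·c) ≈ 0.30821, so ∠A ≈ 72.05°.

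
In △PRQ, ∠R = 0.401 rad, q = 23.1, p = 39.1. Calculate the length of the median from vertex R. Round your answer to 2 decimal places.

m_R ≈ 30.52

By the law of cosines, r² = q² + p² − 2·q·p·cos R = 399.3, so r ≈ 19.983.
Median from R: ½√(2·q² + 2·p² − r²) ≈ 30.519.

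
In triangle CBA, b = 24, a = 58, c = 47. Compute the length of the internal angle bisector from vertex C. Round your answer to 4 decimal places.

t_C ≈ 30.5728

By the law of cosines, cos C = (b² + a² − c²) / (2·b·a) ≈ 0.62177, so ∠C ≈ 51.55°.
The bisector from C has length 2·b·a·cos(∠C/2)/(b+a) ≈ 30.573.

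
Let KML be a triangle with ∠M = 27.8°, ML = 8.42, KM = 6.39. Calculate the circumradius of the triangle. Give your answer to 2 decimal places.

By the law of cosines, LK² = KM² + ML² − 2·KM·ML·cos M = 16.541, so LK ≈ 4.067.
Area = ½·KM·ML·sin M ≈ 12.547.
Circumradius = LK/(2 sin M) ≈ 4.3602.

4.36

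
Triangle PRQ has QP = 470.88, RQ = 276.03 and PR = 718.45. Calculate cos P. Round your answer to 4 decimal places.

0.9780

By the law of cosines, cos P = (QP² + PR² − RQ²) / (2·QP·PR) ≈ 0.97798, so ∠P ≈ 12.05°.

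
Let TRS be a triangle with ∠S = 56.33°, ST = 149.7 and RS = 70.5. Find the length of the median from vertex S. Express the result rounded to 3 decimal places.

By the law of cosines, TR² = RS² + ST² − 2·RS·ST·cos S = 15678, so TR ≈ 125.21.
Median from S: ½√(2·RS² + 2·ST² − TR²) ≈ 98.847.

m_S ≈ 98.847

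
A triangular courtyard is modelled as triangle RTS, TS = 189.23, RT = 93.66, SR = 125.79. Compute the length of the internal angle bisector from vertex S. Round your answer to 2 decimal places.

t_S ≈ 147.31

By the law of cosines, cos S = (TS² + SR² − RT²) / (2·TS·SR) ≈ 0.90027, so ∠S ≈ 25.81°.
The bisector from S has length 2·TS·SR·cos(∠S/2)/(TS+SR) ≈ 147.31.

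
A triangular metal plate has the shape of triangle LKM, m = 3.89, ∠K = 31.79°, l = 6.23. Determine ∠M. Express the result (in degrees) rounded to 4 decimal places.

By the law of cosines, k² = m² + l² − 2·m·l·cos K = 12.747, so k ≈ 3.5703.
Law of cosines again: cos M = (l² + k² − m²)/(2·l·k) ≈ 0.81886, so ∠M ≈ 35.03°.

∠M ≈ 35.0287°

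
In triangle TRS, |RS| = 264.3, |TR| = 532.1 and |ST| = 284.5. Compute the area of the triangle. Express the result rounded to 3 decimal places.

Semiperimeter s = (264.3 + 284.5 + 532.1)/2 = 540.45.
Heron's formula: area = √(540.45·276.15·255.95·8.35) ≈ 17860.

17859.574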